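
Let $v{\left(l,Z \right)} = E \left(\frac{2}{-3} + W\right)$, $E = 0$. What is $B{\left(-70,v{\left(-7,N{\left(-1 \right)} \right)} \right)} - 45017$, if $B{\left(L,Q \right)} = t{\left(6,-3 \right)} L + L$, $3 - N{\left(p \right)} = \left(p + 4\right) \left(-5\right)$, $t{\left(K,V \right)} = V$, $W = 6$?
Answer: $-44877$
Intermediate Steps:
$N{\left(p \right)} = 23 + 5 p$ ($N{\left(p \right)} = 3 - \left(p + 4\right) \left(-5\right) = 3 - \left(4 + p\right) \left(-5\right) = 3 - \left(-20 - 5 p\right) = 3 + \left(20 + 5 p\right) = 23 + 5 p$)
$v{\left(l,Z \right)} = 0$ ($v{\left(l,Z \right)} = 0 \left(\frac{2}{-3} + 6\right) = 0 \left(2 \left(- \frac{1}{3}\right) + 6\right) = 0 \left(- \frac{2}{3} + 6\right) = 0 \cdot \frac{16}{3} = 0$)
$B{\left(L,Q \right)} = - 2 L$ ($B{\left(L,Q \right)} = - 3 L + L = - 2 L$)
$B{\left(-70,v{\left(-7,N{\left(-1 \right)} \right)} \right)} - 45017 = \left(-2\right) \left(-70\right) - 45017 = 140 - 45017 = -44877$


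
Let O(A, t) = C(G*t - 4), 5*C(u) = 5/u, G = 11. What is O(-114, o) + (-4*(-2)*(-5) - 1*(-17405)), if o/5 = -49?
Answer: 46868134/2699 ≈ 17365.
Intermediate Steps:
o = -245 (o = 5*(-49) = -245)
C(u) = 1/u (C(u) = (5/u)/5 = 1/u)
O(A, t) = 1/(-4 + 11*t) (O(A, t) = 1/(11*t - 4) = 1/(-4 + 11*t))
O(-114, o) + (-4*(-2)*(-5) - 1*(-17405)) = 1/(-4 + 11*(-245)) + (-4*(-2)*(-5) - 1*(-17405)) = 1/(-4 - 2695) + (8*(-5) + 17405) = 1/(-2699) + (-40 + 17405) = -1/2699 + 17365 = 46868134/2699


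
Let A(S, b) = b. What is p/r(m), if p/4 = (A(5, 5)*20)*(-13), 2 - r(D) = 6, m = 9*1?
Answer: 1300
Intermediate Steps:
m = 9
r(D) = -4 (r(D) = 2 - 1*6 = 2 - 6 = -4)
p = -5200 (p = 4*((5*20)*(-13)) = 4*(100*(-13)) = 4*(-1300) = -5200)
p/r(m) = -5200/(-4) = -5200*(-1/4) = 1300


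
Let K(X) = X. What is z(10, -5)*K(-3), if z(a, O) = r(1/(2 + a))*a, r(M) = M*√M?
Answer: -5*√3/12 ≈ -0.72169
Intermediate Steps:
r(M) = M^(3/2)
z(a, O) = a*(1/(2 + a))^(3/2) (z(a, O) = (1/(2 + a))^(3/2)*a = a*(1/(2 + a))^(3/2))
z(10, -5)*K(-3) = (10*(1/(2 + 10))^(3/2))*(-3) = (10*(1/12)^(3/2))*(-3) = (10*(√3/72))*(-3) = (5*√3/36)*(-3) = -5*√3/12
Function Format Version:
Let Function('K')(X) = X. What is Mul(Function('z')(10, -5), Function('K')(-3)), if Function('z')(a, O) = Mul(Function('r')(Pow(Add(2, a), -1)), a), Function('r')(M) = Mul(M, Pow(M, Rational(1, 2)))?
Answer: Mul(Rational(-5, 12), Pow(3, Rational(1, 2))) ≈ -0.72169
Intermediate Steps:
Function('r')(M) = Pow(M, Rational(3, 2))
Function('z')(a, O) = Mul(a, Pow(Pow(Add(2, a), -1), Rational(3, 2))) (Function('z')(a, O) = Mul(Pow(Pow(Add(2, a), -1), Rational(3, 2)), a) = Mul(a, Pow(Pow(Add(2, a), -1), Rational(3, 2))))
Mul(Function('z')(10, -5), Function('K')(-3)) = Mul(Mul(10, Pow(Pow(Add(2, 10), -1), Rational(3, 2))), -3) = Mul(Mul(10, Pow(Pow(12, -1), Rational(3, 2))), -3) = Mul(Mul(10, Pow(Rational(1, 12), Rational(3, 2))), -3) = Mul(Mul(10, Mul(Rational(1, 72), Pow(3, Rational(1, 2)))), -3) = Mul(Mul(Rational(5, 36), Pow(3, Rational(1, 2))), -3) = Mul(Rational(-5, 12), Pow(3, Rational(1, 2)))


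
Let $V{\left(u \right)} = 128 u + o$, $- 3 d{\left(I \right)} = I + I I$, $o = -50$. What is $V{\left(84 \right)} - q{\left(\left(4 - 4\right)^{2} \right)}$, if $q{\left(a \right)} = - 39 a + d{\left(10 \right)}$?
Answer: $\frac{32216}{3} \approx 10739.0$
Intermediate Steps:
$d{\left(I \right)} = - \frac{I}{3} - \frac{I^{2}}{3}$ ($d{\left(I \right)} = - \frac{I + I I}{3} = - \frac{I + I^{2}}{3} = - \frac{I}{3} - \frac{I^{2}}{3}$)
$q{\left(a \right)} = - \frac{110}{3} - 39 a$ ($q{\left(a \right)} = - 39 a - \frac{10 \left(1 + 10\right)}{3} = - 39 a - \frac{10}{3} \cdot 11 = - 39 a - \frac{110}{3} = - \frac{110}{3} - 39 a$)
$V{\left(u \right)} = -50 + 128 u$ ($V{\left(u \right)} = 128 u - 50 = -50 + 128 u$)
$V{\left(84 \right)} - q{\left(\left(4 - 4\right)^{2} \right)} = \left(-50 + 128 \cdot 84\right) - \left(- \frac{110}{3} - 39 \left(4 - 4\right)^{2}\right) = \left(-50 + 10752\right) - \left(- \frac{110}{3} - 39 \cdot 0^{2}\right) = 10702 - \left(- \frac{110}{3} - 0\right) = 10702 - \left(- \frac{110}{3} + 0\right) = 10702 - - \frac{110}{3} = 10702 + \frac{110}{3} = \frac{32216}{3}$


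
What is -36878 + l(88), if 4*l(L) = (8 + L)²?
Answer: -34574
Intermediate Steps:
l(L) = (8 + L)²/4
-36878 + l(88) = -36878 + (8 + 88)²/4 = -36878 + (¼)*96² = -36878 + (¼)*9216 = -36878 + 2304 = -34574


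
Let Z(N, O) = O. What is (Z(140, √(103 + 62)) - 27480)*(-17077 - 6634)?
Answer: 651578280 - 23711*√165 ≈ 6.5127e+8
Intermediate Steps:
(Z(140, √(103 + 62)) - 27480)*(-17077 - 6634) = (√(103 + 62) - 27480)*(-17077 - 6634) = (√165 - 27480)*(-23711) = (-27480 + √165)*(-23711) = 651578280 - 23711*√165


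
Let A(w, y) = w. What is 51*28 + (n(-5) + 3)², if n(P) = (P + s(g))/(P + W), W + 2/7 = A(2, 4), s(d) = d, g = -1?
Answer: 767733/529 ≈ 1451.3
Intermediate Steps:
W = 12/7 (W = -2/7 + 2 = 12/7 ≈ 1.7143)
n(P) = (-1 + P)/(12/7 + P) (n(P) = (P - 1)/(P + 12/7) = (-1 + P)/(12/7 + P))
51*28 + (n(-5) + 3)² = 51*28 + (7*(-1 - 5)/(12 + 7*(-5)) + 3)² = 1428 + (7*(-6)/(12 - 35) + 3)² = 1428 + (7*(-6)/(-23) + 3)² = 1428 + (7*(-1/23)*(-6) + 3)² = 1428 + (42/23 + 3)² = 1428 + (111/23)² = 1428 + 12321/529 = 767733/529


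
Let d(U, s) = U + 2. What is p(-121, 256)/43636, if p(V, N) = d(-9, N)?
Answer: -7/43636 ≈ -0.00016042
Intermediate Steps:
d(U, s) = 2 + U
p(V, N) = -7 (p(V, N) = 2 - 9 = -7)
p(-121, 256)/43636 = -7/43636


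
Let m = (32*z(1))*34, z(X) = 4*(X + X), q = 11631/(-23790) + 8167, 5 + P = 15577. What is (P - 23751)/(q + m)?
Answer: -64859470/133783153 ≈ -0.48481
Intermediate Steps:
P = 15572 (P = -5 + 15577 = 15572)
q = 64760433/7930 (q = 11631*(-1/23790) + 8167 = -3877/7930 + 8167 = 64760433/7930 ≈ 8166.5)
z(X) = 8*X (z(X) = 4*(2*X) = 8*X)
m = 8704 (m = (32*(8*1))*34 = (32*8)*34 = 256*34 = 8704)
(P - 23751)/(q + m) = (15572 - 23751)/(64760433/7930 + 8704) = -8179/133783153/7930 = -8179*7930/133783153 = -64859470/133783153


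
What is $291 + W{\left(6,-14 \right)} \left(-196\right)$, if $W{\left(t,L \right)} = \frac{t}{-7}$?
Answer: $459$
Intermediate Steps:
$W{\left(t,L \right)} = - \frac{t}{7}$ ($W{\left(t,L \right)} = t \left(- \frac{1}{7}\right) = - \frac{t}{7}$)
$291 + W{\left(6,-14 \right)} \left(-196\right) = 291 + \left(- \frac{1}{7}\right) 6 \left(-196\right) = 291 - -168 = 291 + 168 = 459$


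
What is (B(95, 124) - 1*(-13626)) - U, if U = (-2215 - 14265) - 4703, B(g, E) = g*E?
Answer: 46589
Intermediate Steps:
B(g, E) = E*g
U = -21183 (U = -16480 - 4703 = -21183)
(B(95, 124) - 1*(-13626)) - U = (124*95 - 1*(-13626)) - 1*(-21183) = (11780 + 13626) + 21183 = 25406 + 21183 = 46589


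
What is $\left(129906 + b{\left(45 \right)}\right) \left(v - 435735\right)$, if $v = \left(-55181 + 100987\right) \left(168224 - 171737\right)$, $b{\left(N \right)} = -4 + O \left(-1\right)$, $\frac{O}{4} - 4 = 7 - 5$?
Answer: $-20956102720014$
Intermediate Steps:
$O = 24$ ($O = 16 + 4 \left(7 - 5\right) = 16 + 4 \cdot 2 = 16 + 8 = 24$)
$b{\left(N \right)} = -28$ ($b{\left(N \right)} = -4 + 24 \left(-1\right) = -4 - 24 = -28$)
$v = -160916478$ ($v = 45806 \left(-3513\right) = -160916478$)
$\left(129906 + b{\left(45 \right)}\right) \left(v - 435735\right) = \left(129906 - 28\right) \left(-160916478 - 435735\right) = 129878 \left(-161352213\right) = -20956102720014$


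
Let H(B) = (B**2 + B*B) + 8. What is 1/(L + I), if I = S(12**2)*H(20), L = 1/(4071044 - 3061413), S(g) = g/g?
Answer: 1009631/815781849 ≈ 0.0012376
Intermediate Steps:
H(B) = 8 + 2*B**2 (H(B) = (B**2 + B**2) + 8 = 2*B**2 + 8 = 8 + 2*B**2)
S(g) = 1
L = 1/1009631 ≈ 9.9046e-7
I = 808 (I = 1*(8 + 2*20**2) = 1*(8 + 2*400) = 1*(8 + 800) = 1*808 = 808)
1/(L + I) = 1/(1/1009631 + 808) = 1/(815781849/1009631) = 1009631/815781849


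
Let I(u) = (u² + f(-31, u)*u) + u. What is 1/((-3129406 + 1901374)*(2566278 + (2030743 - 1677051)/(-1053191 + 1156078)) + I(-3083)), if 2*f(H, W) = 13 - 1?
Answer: -102887/324244907360218700 ≈ -3.1731e-13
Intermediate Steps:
f(H, W) = 6 (f(H, W) = (13 - 1)/2 = (½)*12 = 6)
I(u) = u² + 7*u (I(u) = (u² + 6*u) + u = u² + 7*u)
1/((-3129406 + 1901374)*(2566278 + (2030743 - 1677051)/(-1053191 + 1156078)) + I(-3083)) = 1/((-3129406 + 1901374)*(2566278 + (2030743 - 1677051)/(-1053191 + 1156078)) - 3083*(7 - 3083)) = 1/(-1228032*(2566278 + 353692/102887) - 3083*(-3076)) = 1/(-1228032*(2566278 + 353692*(1/102887)) + 9483308) = 1/(-1228032*(2566278 + 353692/102887) + 9483308) = 1/(-1228032*264036998278/102887 + 9483308) = 1/(-324245883069328896/102887 + 9483308) = 1/(-324244907360218700/102887) = -102887/324244907360218700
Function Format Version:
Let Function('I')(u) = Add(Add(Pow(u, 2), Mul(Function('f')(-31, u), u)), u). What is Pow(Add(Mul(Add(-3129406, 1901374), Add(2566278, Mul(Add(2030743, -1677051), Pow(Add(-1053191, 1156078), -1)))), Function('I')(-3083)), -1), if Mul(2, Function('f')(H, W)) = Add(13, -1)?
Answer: Rational(-102887, 324244907360218700) ≈ -3.1731e-13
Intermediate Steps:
Function('f')(H, W) = 6 (Function('f')(H, W) = Mul(Rational(1, 2), Add(13, -1)) = Mul(Rational(1, 2), 12) = 6)
Function('I')(u) = Add(Pow(u, 2), Mul(7, u)) (Function('I')(u) = Add(Add(Pow(u, 2), Mul(6, u)), u) = Add(Pow(u, 2), Mul(7, u)))
Pow(Add(Mul(Add(-3129406, 1901374), Add(2566278, Mul(Add(2030743, -1677051), Pow(Add(-1053191, 1156078), -1)))), Function('I')(-3083)), -1) = Pow(Add(Mul(Add(-3129406, 1901374), Add(2566278, Mul(Add(2030743, -1677051), Pow(Add(-1053191, 1156078), -1)))), Mul(-3083, Add(7, -3083))), -1) = Pow(Add(Mul(-1228032, Add(2566278, Mul(353692, Pow(102887, -1)))), Mul(-3083, -3076)), -1) = Pow(Add(Mul(-1228032, Add(2566278, Mul(353692, Rational(1, 102887)))), 9483308), -1) = Pow(Add(Mul(-1228032, Add(2566278, Rational(353692, 102887))), 9483308), -1) = Pow(Add(Mul(-1228032, Rational(264036998278, 102887)), 9483308), -1) = Pow(Add(Rational(-324245883069328896, 102887), 9483308), -1) = Pow(Rational(-324244907360218700, 102887), -1) = Rational(-102887, 324244907360218700)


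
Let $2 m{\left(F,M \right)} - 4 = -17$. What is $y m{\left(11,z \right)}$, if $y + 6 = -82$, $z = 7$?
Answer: $572$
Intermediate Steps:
$y = -88$ ($y = -6 - 82 = -88$)
$m{\left(F,M \right)} = - \frac{13}{2}$ ($m{\left(F,M \right)} = 2 + \frac{1}{2} \left(-17\right) = 2 - \frac{17}{2} = - \frac{13}{2}$)
$y m{\left(11,z \right)} = \left(-88\right) \left(- \frac{13}{2}\right) = 572$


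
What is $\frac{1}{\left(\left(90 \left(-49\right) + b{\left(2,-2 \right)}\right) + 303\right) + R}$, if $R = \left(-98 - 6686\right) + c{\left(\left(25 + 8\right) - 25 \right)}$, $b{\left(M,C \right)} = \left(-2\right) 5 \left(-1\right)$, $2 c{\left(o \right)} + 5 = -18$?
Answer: $- \frac{2}{21785} \approx -9.1806 \cdot 10^{-5}$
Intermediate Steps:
$c{\left(o \right)} = - \frac{23}{2}$ ($c{\left(o \right)} = - \frac{5}{2} + \frac{1}{2} \left(-18\right) = - \frac{5}{2} - 9 = - \frac{23}{2}$)
$b{\left(M,C \right)} = 10$ ($b{\left(M,C \right)} = \left(-10\right) \left(-1\right) = 10$)
$R = - \frac{13591}{2}$ ($R = \left(-98 - 6686\right) - \frac{23}{2} = -6784 - \frac{23}{2} = - \frac{13591}{2} \approx -6795.5$)
$\frac{1}{\left(\left(90 \left(-49\right) + b{\left(2,-2 \right)}\right) + 303\right) + R} = \frac{1}{\left(\left(90 \left(-49\right) + 10\right) + 303\right) - \frac{13591}{2}} = \frac{1}{\left(\left(-4410 + 10\right) + 303\right) - \frac{13591}{2}} = \frac{1}{\left(-4400 + 303\right) - \frac{13591}{2}} = \frac{1}{-4097 - \frac{13591}{2}} = \frac{1}{- \frac{21785}{2}} = - \frac{2}{21785}$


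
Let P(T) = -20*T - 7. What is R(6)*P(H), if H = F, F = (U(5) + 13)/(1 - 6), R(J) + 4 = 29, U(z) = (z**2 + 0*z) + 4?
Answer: 4025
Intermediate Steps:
U(z) = 4 + z**2 (U(z) = (z**2 + 0) + 4 = z**2 + 4 = 4 + z**2)
R(J) = 25 (R(J) = -4 + 29 = 25)
F = -42/5 (F = ((4 + 5**2) + 13)/(1 - 6) = ((4 + 25) + 13)/(-5) = (29 + 13)*(-1/5) = 42*(-1/5) = -42/5 ≈ -8.4000)
H = -42/5 ≈ -8.4000
P(T) = -7 - 20*T
R(6)*P(H) = 25*(-7 - 20*(-42/5)) = 25*(-7 + 168) = 25*161 = 4025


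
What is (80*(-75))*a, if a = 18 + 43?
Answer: -366000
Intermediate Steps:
a = 61
(80*(-75))*a = (80*(-75))*61 = -6000*61 = -366000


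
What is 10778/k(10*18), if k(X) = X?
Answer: 5389/90 ≈ 59.878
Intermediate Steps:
10778/k(10*18) = 10778/((10*18)) = 10778/180 = 10778*(1/180) = 5389/90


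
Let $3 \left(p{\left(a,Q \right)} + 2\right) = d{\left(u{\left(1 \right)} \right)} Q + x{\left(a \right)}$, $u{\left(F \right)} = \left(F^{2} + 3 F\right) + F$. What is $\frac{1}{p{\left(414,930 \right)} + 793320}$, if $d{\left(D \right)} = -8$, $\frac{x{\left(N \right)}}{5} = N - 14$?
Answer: $\frac{3}{2374514} \approx 1.2634 \cdot 10^{-6}$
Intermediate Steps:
$u{\left(F \right)} = F^{2} + 4 F$
$x{\left(N \right)} = -70 + 5 N$ ($x{\left(N \right)} = 5 \left(N - 14\right) = 5 \left(-14 + N\right) = -70 + 5 N$)
$p{\left(a,Q \right)} = - \frac{76}{3} - \frac{8 Q}{3} + \frac{5 a}{3}$ ($p{\left(a,Q \right)} = -2 + \frac{- 8 Q + \left(-70 + 5 a\right)}{3} = -2 + \frac{-70 - 8 Q + 5 a}{3} = -2 - \left(\frac{70}{3} - \frac{5 a}{3} + \frac{8 Q}{3}\right) = - \frac{76}{3} - \frac{8 Q}{3} + \frac{5 a}{3}$)
$\frac{1}{p{\left(414,930 \right)} + 793320} = \frac{1}{\left(- \frac{76}{3} - 2480 + \frac{5}{3} \cdot 414\right) + 793320} = \frac{1}{\left(- \frac{76}{3} - 2480 + 690\right) + 793320} = \frac{1}{- \frac{5446}{3} + 793320} = \frac{1}{\frac{2374514}{3}} = \frac{3}{2374514}$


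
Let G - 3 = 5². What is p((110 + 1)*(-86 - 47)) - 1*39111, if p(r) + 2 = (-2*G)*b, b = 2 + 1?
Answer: -39281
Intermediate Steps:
b = 3
G = 28 (G = 3 + 5² = 3 + 25 = 28)
p(r) = -170 (p(r) = -2 - 2*28*3 = -2 - 56*3 = -2 - 168 = -170)
p((110 + 1)*(-86 - 47)) - 1*39111 = -170 - 1*39111 = -170 - 39111 = -39281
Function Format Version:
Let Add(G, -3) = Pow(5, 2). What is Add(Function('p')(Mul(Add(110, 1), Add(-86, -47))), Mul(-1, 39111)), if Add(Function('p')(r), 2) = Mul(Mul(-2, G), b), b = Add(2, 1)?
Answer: -39281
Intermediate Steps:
b = 3
G = 28 (G = Add(3, Pow(5, 2)) = Add(3, 25) = 28)
Function('p')(r) = -170 (Function('p')(r) = Add(-2, Mul(Mul(-2, 28), 3)) = Add(-2, Mul(-56, 3)) = Add(-2, -168) = -170)
Add(Function('p')(Mul(Add(110, 1), Add(-86, -47))), Mul(-1, 39111)) = Add(-170, Mul(-1, 39111)) = Add(-170, -39111) = -39281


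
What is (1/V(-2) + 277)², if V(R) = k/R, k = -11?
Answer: 9296401/121 ≈ 76830.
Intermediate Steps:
V(R) = -11/R
(1/V(-2) + 277)² = (1/(-11/(-2)) + 277)² = (1/(-11*(-½)) + 277)² = (1/(11/2) + 277)² = (2/11 + 277)² = (3049/11)² = 9296401/121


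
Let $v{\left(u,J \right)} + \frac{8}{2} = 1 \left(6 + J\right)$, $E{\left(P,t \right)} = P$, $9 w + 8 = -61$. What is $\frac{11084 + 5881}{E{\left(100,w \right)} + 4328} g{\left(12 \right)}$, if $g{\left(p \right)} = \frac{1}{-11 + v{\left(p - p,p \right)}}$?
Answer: $\frac{1885}{1476} \approx 1.2771$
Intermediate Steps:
$w = - \frac{23}{3}$ ($w = - \frac{8}{9} + \frac{1}{9} \left(-61\right) = - \frac{8}{9} - \frac{61}{9} = - \frac{23}{3} \approx -7.6667$)
$v{\left(u,J \right)} = 2 + J$ ($v{\left(u,J \right)} = -4 + 1 \left(6 + J\right) = -4 + \left(6 + J\right) = 2 + J$)
$g{\left(p \right)} = \frac{1}{-9 + p}$ ($g{\left(p \right)} = \frac{1}{-11 + \left(2 + p\right)} = \frac{1}{-9 + p}$)
$\frac{11084 + 5881}{E{\left(100,w \right)} + 4328} g{\left(12 \right)} = \frac{\left(11084 + 5881\right) \frac{1}{100 + 4328}}{-9 + 12} = \frac{16965 \cdot \frac{1}{4428}}{3} = 16965 \cdot \frac{1}{4428} \cdot \frac{1}{3} = \frac{1885}{492} \cdot \frac{1}{3} = \frac{1885}{1476}$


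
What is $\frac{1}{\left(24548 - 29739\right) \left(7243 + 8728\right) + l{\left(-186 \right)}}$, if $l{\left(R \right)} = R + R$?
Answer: $- \frac{1}{82905833} \approx -1.2062 \cdot 10^{-8}$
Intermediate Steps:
$l{\left(R \right)} = 2 R$
$\frac{1}{\left(24548 - 29739\right) \left(7243 + 8728\right) + l{\left(-186 \right)}} = \frac{1}{\left(24548 - 29739\right) \left(7243 + 8728\right) + 2 \left(-186\right)} = \frac{1}{\left(-5191\right) 15971 - 372} = \frac{1}{-82905461 - 372} = \frac{1}{-82905833} = - \frac{1}{82905833}$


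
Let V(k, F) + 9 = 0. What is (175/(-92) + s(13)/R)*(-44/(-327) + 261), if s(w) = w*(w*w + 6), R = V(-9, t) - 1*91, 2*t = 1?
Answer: -16138899/2507 ≈ -6437.5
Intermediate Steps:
t = ½ (t = (½)*1 = ½ ≈ 0.50000)
V(k, F) = -9 (V(k, F) = -9 + 0 = -9)
R = -100 (R = -9 - 1*91 = -9 - 91 = -100)
s(w) = w*(6 + w²) (s(w) = w*(w² + 6) = w*(6 + w²))
(175/(-92) + s(13)/R)*(-44/(-327) + 261) = (175/(-92) + (13*(6 + 13²))/(-100))*(-44/(-327) + 261) = (175*(-1/92) + (13*(6 + 169))*(-1/100))*(-44*(-1/327) + 261) = (-175/92 + (13*175)*(-1/100))*(44/327 + 261) = (-175/92 + 2275*(-1/100))*(85391/327) = (-175/92 - 91/4)*(85391/327) = -567/23*85391/327 = -16138899/2507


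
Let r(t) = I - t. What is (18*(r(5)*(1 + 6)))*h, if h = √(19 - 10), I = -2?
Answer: -2646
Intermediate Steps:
r(t) = -2 - t
h = 3 (h = √9 = 3)
(18*(r(5)*(1 + 6)))*h = (18*((-2 - 1*5)*(1 + 6)))*3 = (18*((-2 - 5)*7))*3 = (18*(-7*7))*3 = (18*(-49))*3 = -882*3 = -2646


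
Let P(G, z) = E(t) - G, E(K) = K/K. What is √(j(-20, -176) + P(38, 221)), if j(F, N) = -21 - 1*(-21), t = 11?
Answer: I*√37 ≈ 6.0828*I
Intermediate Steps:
E(K) = 1
P(G, z) = 1 - G
j(F, N) = 0 (j(F, N) = -21 + 21 = 0)
√(j(-20, -176) + P(38, 221)) = √(0 + (1 - 1*38)) = √(0 + (1 - 38)) = √(0 - 37) = √(-37) = I*√37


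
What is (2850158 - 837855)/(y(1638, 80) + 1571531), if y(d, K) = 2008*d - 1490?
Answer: 2012303/4859145 ≈ 0.41413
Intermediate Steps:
y(d, K) = -1490 + 2008*d
(2850158 - 837855)/(y(1638, 80) + 1571531) = (2850158 - 837855)/((-1490 + 2008*1638) + 1571531) = 2012303/((-1490 + 3289104) + 1571531) = 2012303/(3287614 + 1571531) = 2012303/4859145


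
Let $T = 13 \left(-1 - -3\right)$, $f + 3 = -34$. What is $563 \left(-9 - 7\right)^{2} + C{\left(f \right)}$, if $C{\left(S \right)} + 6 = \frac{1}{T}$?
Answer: $\frac{3747173}{26} \approx 1.4412 \cdot 10^{5}$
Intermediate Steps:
$f = -37$ ($f = -3 - 34 = -37$)
$T = 26$ ($T = 13 \left(-1 + 3\right) = 13 \cdot 2 = 26$)
$C{\left(S \right)} = - \frac{155}{26}$ ($C{\left(S \right)} = -6 + \frac{1}{26} = - \frac{155}{26}$)
$563 \left(-9 - 7\right)^{2} + C{\left(f \right)} = 563 \left(-9 - 7\right)^{2} - \frac{155}{26} = 563 \left(-16\right)^{2} - \frac{155}{26} = 563 \cdot 256 - \frac{155}{26} = 144128 - \frac{155}{26} = \frac{3747173}{26}$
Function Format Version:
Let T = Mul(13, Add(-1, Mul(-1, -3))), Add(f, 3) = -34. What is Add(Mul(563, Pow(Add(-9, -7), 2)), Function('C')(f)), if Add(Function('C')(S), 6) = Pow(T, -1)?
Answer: Rational(3747173, 26) ≈ 1.4412e+5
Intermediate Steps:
f = -37 (f = Add(-3, -34) = -37)
T = 26 (T = Mul(13, Add(-1, 3)) = Mul(13, 2) = 26)
Function('C')(S) = Rational(-155, 26) (Function('C')(S) = Add(-6, Pow(26, -1)) = Add(-6, Rational(1, 26)) = Rational(-155, 26))
Add(Mul(563, Pow(Add(-9, -7), 2)), Function('C')(f)) = Add(Mul(563, Pow(Add(-9, -7), 2)), Rational(-155, 26)) = Add(Mul(563, Pow(-16, 2)), Rational(-155, 26)) = Add(Mul(563, 256), Rational(-155, 26)) = Add(144128, Rational(-155, 26)) = Rational(3747173, 26)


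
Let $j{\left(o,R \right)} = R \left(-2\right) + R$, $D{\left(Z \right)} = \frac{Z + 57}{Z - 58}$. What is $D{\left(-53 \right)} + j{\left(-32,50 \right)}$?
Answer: $- \frac{5554}{111} \approx -50.036$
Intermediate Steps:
$D{\left(Z \right)} = \frac{57 + Z}{-58 + Z}$
$j{\left(o,R \right)} = - R$ ($j{\left(o,R \right)} = - 2 R + R = - R$)
$D{\left(-53 \right)} + j{\left(-32,50 \right)} = \frac{57 - 53}{-58 - 53} - 50 = \frac{1}{-111} \cdot 4 - 50 = \left(- \frac{1}{111}\right) 4 - 50 = - \frac{4}{111} - 50 = - \frac{5554}{111}$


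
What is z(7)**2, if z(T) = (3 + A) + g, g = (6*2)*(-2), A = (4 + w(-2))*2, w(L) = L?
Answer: 289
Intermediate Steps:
A = 4 (A = (4 - 2)*2 = 2*2 = 4)
g = -24 (g = 12*(-2) = -24)
z(T) = -17 (z(T) = (3 + 4) - 24 = 7 - 24 = -17)
z(7)**2 = (-17)**2 = 289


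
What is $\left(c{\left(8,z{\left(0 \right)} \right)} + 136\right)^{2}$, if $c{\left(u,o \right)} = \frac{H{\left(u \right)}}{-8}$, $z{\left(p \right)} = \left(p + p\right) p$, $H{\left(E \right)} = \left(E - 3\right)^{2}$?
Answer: $\frac{1129969}{64} \approx 17656.0$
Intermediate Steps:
$H{\left(E \right)} = \left(-3 + E\right)^{2}$
$z{\left(p \right)} = 2 p^{2}$ ($z{\left(p \right)} = 2 p p = 2 p^{2}$)
$c{\left(u,o \right)} = - \frac{\left(-3 + u\right)^{2}}{8}$ ($c{\left(u,o \right)} = \frac{\left(-3 + u\right)^{2}}{-8} = \left(-3 + u\right)^{2} \left(- \frac{1}{8}\right) = - \frac{\left(-3 + u\right)^{2}}{8}$)
$\left(c{\left(8,z{\left(0 \right)} \right)} + 136\right)^{2} = \left(- \frac{\left(-3 + 8\right)^{2}}{8} + 136\right)^{2} = \left(- \frac{5^{2}}{8} + 136\right)^{2} = \left(\left(- \frac{1}{8}\right) 25 + 136\right)^{2} = \left(- \frac{25}{8} + 136\right)^{2} = \left(\frac{1063}{8}\right)^{2} = \frac{1129969}{64}$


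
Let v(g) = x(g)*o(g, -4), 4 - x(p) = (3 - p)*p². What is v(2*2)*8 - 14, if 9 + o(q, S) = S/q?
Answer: -1614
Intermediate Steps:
o(q, S) = -9 + S/q
x(p) = 4 - p²*(3 - p) (x(p) = 4 - (3 - p)*p² = 4 - p²*(3 - p))
v(g) = (-9 - 4/g)*(4 + g³ - 3*g²) (v(g) = (4 + g³ - 3*g²)*(-9 - 4/g) = (-9 - 4/g)*(4 + g³ - 3*g²))
v(2*2)*8 - 14 = -(4 + 9*(2*2))*(4 + (2*2)³ - 3*(2*2)²)/(2*2)*8 - 14 = -1*(4 + 9*4)*(4 + 4³ - 3*4²)/4*8 - 14 = -1*¼*(4 + 36)*(4 + 64 - 3*16)*8 - 14 = -1*¼*40*(4 + 64 - 48)*8 - 14 = -1*¼*40*20*8 - 14 = -200*8 - 14 = -1600 - 14 = -1614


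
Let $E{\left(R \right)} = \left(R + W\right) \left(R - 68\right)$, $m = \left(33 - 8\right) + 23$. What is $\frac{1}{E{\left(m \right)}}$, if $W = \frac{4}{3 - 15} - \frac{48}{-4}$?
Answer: $- \frac{3}{3580} \approx -0.00083799$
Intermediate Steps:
$W = \frac{35}{3}$ ($W = \frac{4}{-12} - -12 = 4 \left(- \frac{1}{12}\right) + 12 = - \frac{1}{3} + 12 = \frac{35}{3} \approx 11.667$)
$m = 48$ ($m = 25 + 23 = 48$)
$E{\left(R \right)} = \left(-68 + R\right) \left(\frac{35}{3} + R\right)$ ($E{\left(R \right)} = \left(R + \frac{35}{3}\right) \left(R - 68\right) = \left(\frac{35}{3} + R\right) \left(-68 + R\right) = \left(-68 + R\right) \left(\frac{35}{3} + R\right)$)
$\frac{1}{E{\left(m \right)}} = \frac{1}{- \frac{2380}{3} + 48^{2} - 2704} = \frac{1}{- \frac{2380}{3} + 2304 - 2704} = \frac{1}{- \frac{3580}{3}} = - \frac{3}{3580}$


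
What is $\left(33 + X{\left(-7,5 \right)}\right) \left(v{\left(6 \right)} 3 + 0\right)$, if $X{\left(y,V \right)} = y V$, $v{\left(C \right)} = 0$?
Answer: $0$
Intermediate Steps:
$X{\left(y,V \right)} = V y$
$\left(33 + X{\left(-7,5 \right)}\right) \left(v{\left(6 \right)} 3 + 0\right) = \left(33 + 5 \left(-7\right)\right) \left(0 \cdot 3 + 0\right) = \left(33 - 35\right) \left(0 + 0\right) = \left(-2\right) 0 = 0$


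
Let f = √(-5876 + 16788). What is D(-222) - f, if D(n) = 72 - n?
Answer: 294 - 4*√682 ≈ 189.54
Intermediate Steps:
f = 4*√682 (f = √10912 = 4*√682 ≈ 104.46)
D(-222) - f = (72 - 1*(-222)) - 4*√682 = (72 + 222) - 4*√682 = 294 - 4*√682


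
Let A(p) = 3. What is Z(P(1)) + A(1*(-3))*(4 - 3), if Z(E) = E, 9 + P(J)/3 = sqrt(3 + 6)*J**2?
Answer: -15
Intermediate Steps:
P(J) = -27 + 9*J**2 (P(J) = -27 + 3*(sqrt(3 + 6)*J**2) = -27 + 3*(sqrt(9)*J**2) = -27 + 3*(3*J**2) = -27 + 9*J**2)
Z(P(1)) + A(1*(-3))*(4 - 3) = (-27 + 9*1**2) + 3*(4 - 3) = (-27 + 9*1) + 3*1 = (-27 + 9) + 3 = -18 + 3 = -15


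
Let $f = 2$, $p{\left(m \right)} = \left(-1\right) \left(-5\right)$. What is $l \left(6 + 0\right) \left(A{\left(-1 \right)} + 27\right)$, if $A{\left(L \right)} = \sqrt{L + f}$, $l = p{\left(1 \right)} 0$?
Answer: $0$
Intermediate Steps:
$p{\left(m \right)} = 5$
$l = 0$ ($l = 5 \cdot 0 = 0$)
$A{\left(L \right)} = \sqrt{2 + L}$ ($A{\left(L \right)} = \sqrt{L + 2} = \sqrt{2 + L}$)
$l \left(6 + 0\right) \left(A{\left(-1 \right)} + 27\right) = 0 \left(6 + 0\right) \left(\sqrt{2 - 1} + 27\right) = 0 \cdot 6 \left(\sqrt{1} + 27\right) = 0 \left(1 + 27\right) = 0 \cdot 28 = 0$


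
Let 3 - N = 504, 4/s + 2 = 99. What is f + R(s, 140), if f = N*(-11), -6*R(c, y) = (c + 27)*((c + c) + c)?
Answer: 51847753/9409 ≈ 5510.4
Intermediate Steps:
s = 4/97 (s = 4/(-2 + 99) = 4/97 ≈ 0.041237)
N = -501 (N = 3 - 1*504 = 3 - 504 = -501)
R(c, y) = -c*(27 + c)/2 (R(c, y) = -(c + 27)*((c + c) + c)/6 = -(27 + c)*(2*c + c)/6 = -(27 + c)*3*c/6 = -c*(27 + c)/2)
f = 5511 (f = -501*(-11) = 5511)
f + R(s, 140) = 5511 - ½*4/97*(27 + 4/97) = 5511 - ½*4/97*2623/97 = 5511 - 5246/9409 = 51847753/9409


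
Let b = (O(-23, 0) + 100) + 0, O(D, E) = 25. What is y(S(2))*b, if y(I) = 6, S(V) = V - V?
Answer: 750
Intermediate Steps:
S(V) = 0
b = 125 (b = (25 + 100) + 0 = 125 + 0 = 125)
y(S(2))*b = 6*125 = 750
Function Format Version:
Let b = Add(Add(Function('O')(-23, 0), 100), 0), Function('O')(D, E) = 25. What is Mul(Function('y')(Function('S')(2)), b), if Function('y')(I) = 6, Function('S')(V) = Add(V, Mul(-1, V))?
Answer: 750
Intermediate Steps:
Function('S')(V) = 0
b = 125 (b = Add(Add(25, 100), 0) = Add(125, 0) = 125)
Mul(Function('y')(Function('S')(2)), b) = Mul(6, 125) = 750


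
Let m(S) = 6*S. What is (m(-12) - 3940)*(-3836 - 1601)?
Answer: 21813244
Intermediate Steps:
(m(-12) - 3940)*(-3836 - 1601) = (6*(-12) - 3940)*(-3836 - 1601) = (-72 - 3940)*(-5437) = -4012*(-5437) = 21813244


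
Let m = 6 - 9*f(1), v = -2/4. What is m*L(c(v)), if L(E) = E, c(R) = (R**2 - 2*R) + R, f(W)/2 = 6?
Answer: -153/2 ≈ -76.500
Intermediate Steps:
v = -1/2 (v = -2*1/4 = -1/2 ≈ -0.50000)
f(W) = 12 (f(W) = 2*6 = 12)
c(R) = R**2 - R
m = -102 (m = 6 - 9*12 = 6 - 108 = -102)
m*L(c(v)) = -(-51)*(-1 - 1/2) = -(-51)*(-3)/2 = -102*3/4 = -153/2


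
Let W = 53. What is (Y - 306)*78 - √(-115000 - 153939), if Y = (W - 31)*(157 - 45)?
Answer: 168324 - I*√268939 ≈ 1.6832e+5 - 518.59*I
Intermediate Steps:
Y = 2464 (Y = (53 - 31)*(157 - 45) = 22*112 = 2464)
(Y - 306)*78 - √(-115000 - 153939) = (2464 - 306)*78 - √(-115000 - 153939) = 2158*78 - √(-268939) = 168324 - I*√268939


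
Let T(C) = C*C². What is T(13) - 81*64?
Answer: -2987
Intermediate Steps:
T(C) = C³
T(13) - 81*64 = 13³ - 81*64 = 2197 - 5184 = -2987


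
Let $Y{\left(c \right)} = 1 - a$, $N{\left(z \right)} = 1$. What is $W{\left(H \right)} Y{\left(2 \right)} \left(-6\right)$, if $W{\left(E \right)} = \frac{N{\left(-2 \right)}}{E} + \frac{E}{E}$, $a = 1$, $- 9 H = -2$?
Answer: $0$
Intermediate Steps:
$H = \frac{2}{9}$ ($H = \left(- \frac{1}{9}\right) \left(-2\right) = \frac{2}{9} \approx 0.22222$)
$Y{\left(c \right)} = 0$ ($Y{\left(c \right)} = 1 - 1 = 0$)
$W{\left(E \right)} = 1 + \frac{1}{E}$ ($W{\left(E \right)} = 1 \frac{1}{E} + \frac{E}{E} = \frac{1}{E} + 1 = 1 + \frac{1}{E}$)
$W{\left(H \right)} Y{\left(2 \right)} \left(-6\right) = \frac{1 + \frac{2}{9}}{\frac{2}{9}} \cdot 0 \left(-6\right) = \frac{9}{2} \cdot \frac{11}{9} \cdot 0 \left(-6\right) = \frac{11}{2} \cdot 0 \left(-6\right) = 0 \left(-6\right) = 0$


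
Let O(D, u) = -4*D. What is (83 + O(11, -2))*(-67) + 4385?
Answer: 1772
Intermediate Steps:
(83 + O(11, -2))*(-67) + 4385 = (83 - 4*11)*(-67) + 4385 = (83 - 44)*(-67) + 4385 = 39*(-67) + 4385 = -2613 + 4385 = 1772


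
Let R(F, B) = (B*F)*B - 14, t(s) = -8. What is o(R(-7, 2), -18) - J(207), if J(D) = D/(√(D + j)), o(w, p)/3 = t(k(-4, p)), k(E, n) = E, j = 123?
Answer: -24 - 69*√330/110 ≈ -35.395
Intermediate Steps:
R(F, B) = -14 + F*B² (R(F, B) = F*B² - 14 = -14 + F*B²)
o(w, p) = -24 (o(w, p) = 3*(-8) = -24)
J(D) = D/√(123 + D) (J(D) = D/(√(D + 123)) = D/(√(123 + D)) = D/√(123 + D))
o(R(-7, 2), -18) - J(207) = -24 - 207/√(123 + 207) = -24 - 207/√330 = -24 - 207*√330/330 = -24 - 69*√330/110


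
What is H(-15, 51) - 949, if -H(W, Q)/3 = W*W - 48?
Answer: -1480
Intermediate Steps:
H(W, Q) = 144 - 3*W² (H(W, Q) = -3*(W*W - 48) = -3*(W² - 48) = -3*(-48 + W²) = 144 - 3*W²)
H(-15, 51) - 949 = (144 - 3*(-15)²) - 949 = (144 - 3*225) - 949 = (144 - 675) - 949 = -531 - 949 = -1480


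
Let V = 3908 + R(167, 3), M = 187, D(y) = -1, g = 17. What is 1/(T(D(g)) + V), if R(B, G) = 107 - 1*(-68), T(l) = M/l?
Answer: 1/3896 ≈ 0.00025667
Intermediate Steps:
T(l) = 187/l
R(B, G) = 175 (R(B, G) = 107 + 68 = 175)
V = 4083 (V = 3908 + 175 = 4083)
1/(T(D(g)) + V) = 1/(187/(-1) + 4083) = 1/(187*(-1) + 4083) = 1/(-187 + 4083) = 1/3896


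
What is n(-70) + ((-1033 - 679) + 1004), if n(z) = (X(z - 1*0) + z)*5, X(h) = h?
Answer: -1408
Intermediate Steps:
n(z) = 10*z (n(z) = ((z - 1*0) + z)*5 = ((z + 0) + z)*5 = (z + z)*5 = (2*z)*5 = 10*z)
n(-70) + ((-1033 - 679) + 1004) = 10*(-70) + ((-1033 - 679) + 1004) = -700 + (-1712 + 1004) = -700 - 708 = -1408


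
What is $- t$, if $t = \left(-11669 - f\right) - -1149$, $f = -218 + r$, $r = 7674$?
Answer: $17976$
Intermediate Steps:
$f = 7456$ ($f = -218 + 7674 = 7456$)
$t = -17976$ ($t = \left(-11669 - 7456\right) - -1149 = \left(-11669 - 7456\right) + 1149 = -19125 + 1149 = -17976$)
$- t = \left(-1\right) \left(-17976\right) = 17976$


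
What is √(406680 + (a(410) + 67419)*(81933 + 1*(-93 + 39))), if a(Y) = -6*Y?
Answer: √5319184641 ≈ 72933.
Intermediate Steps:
√(406680 + (a(410) + 67419)*(81933 + 1*(-93 + 39))) = √(406680 + (-6*410 + 67419)*(81933 + 1*(-93 + 39))) = √(406680 + (-2460 + 67419)*(81933 + 1*(-54))) = √(406680 + 64959*(81933 - 54)) = √(406680 + 64959*81879) = √(406680 + 5318777961) = √5319184641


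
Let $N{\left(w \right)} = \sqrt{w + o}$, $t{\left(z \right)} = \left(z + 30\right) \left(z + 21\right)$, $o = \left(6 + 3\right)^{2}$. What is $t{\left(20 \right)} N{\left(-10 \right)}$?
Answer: $2050 \sqrt{71} \approx 17274.0$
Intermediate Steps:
$o = 81$ ($o = 9^{2} = 81$)
$t{\left(z \right)} = \left(21 + z\right) \left(30 + z\right)$ ($t{\left(z \right)} = \left(30 + z\right) \left(21 + z\right) = \left(21 + z\right) \left(30 + z\right)$)
$N{\left(w \right)} = \sqrt{81 + w}$ ($N{\left(w \right)} = \sqrt{w + 81} = \sqrt{81 + w}$)
$t{\left(20 \right)} N{\left(-10 \right)} = \left(630 + 20^{2} + 51 \cdot 20\right) \sqrt{81 - 10} = \left(630 + 400 + 1020\right) \sqrt{71} = 2050 \sqrt{71}$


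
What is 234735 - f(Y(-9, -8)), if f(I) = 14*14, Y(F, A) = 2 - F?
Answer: 234539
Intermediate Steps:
f(I) = 196
234735 - f(Y(-9, -8)) = 234735 - 1*196 = 234735 - 196 = 234539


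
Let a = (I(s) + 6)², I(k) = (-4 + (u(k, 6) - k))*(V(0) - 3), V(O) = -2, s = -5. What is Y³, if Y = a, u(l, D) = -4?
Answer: 85766121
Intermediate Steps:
I(k) = 40 + 5*k (I(k) = (-4 + (-4 - k))*(-2 - 3) = (-8 - k)*(-5) = 40 + 5*k)
a = 441 (a = ((40 + 5*(-5)) + 6)² = ((40 - 25) + 6)² = (15 + 6)² = 21² = 441)
Y = 441
Y³ = 441³ = 85766121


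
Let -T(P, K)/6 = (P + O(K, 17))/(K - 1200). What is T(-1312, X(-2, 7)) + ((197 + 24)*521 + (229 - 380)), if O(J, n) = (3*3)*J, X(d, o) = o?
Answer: 137175576/1193 ≈ 1.1498e+5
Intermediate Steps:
O(J, n) = 9*J
T(P, K) = -6*(P + 9*K)/(-1200 + K) (T(P, K) = -6*(P + 9*K)/(K - 1200) = -6*(P + 9*K)/(-1200 + K))
T(-1312, X(-2, 7)) + ((197 + 24)*521 + (229 - 380)) = 6*(-1*(-1312) - 9*7)/(-1200 + 7) + ((197 + 24)*521 + (229 - 380)) = 6*(1312 - 63)/(-1193) + (221*521 - 151) = 6*(-1/1193)*1249 + (115141 - 151) = -7494/1193 + 114990 = 137175576/1193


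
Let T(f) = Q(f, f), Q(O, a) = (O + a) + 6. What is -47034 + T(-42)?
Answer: -47112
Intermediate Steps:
Q(O, a) = 6 + O + a
T(f) = 6 + 2*f (T(f) = 6 + f + f = 6 + 2*f)
-47034 + T(-42) = -47034 + (6 + 2*(-42)) = -47034 + (6 - 84) = -47034 - 78 = -47112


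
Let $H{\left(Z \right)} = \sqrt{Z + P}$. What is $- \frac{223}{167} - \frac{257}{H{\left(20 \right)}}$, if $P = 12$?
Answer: $- \frac{223}{167} - \frac{257 \sqrt{2}}{8} \approx -46.767$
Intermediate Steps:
$H{\left(Z \right)} = \sqrt{12 + Z}$ ($H{\left(Z \right)} = \sqrt{Z + 12} = \sqrt{12 + Z}$)
$- \frac{223}{167} - \frac{257}{H{\left(20 \right)}} = - \frac{223}{167} - \frac{257}{\sqrt{12 + 20}} = \left(-223\right) \frac{1}{167} - \frac{257}{\sqrt{32}} = - \frac{223}{167} - \frac{257}{4 \sqrt{2}} = - \frac{223}{167} - 257 \frac{\sqrt{2}}{8} = - \frac{223}{167} - \frac{257 \sqrt{2}}{8}$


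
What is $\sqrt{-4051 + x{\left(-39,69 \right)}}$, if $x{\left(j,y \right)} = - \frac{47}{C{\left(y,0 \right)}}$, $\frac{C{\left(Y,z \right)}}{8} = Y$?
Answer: $\frac{i \sqrt{308595462}}{276} \approx 63.648 i$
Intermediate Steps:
$C{\left(Y,z \right)} = 8 Y$
$x{\left(j,y \right)} = - \frac{47}{8 y}$
$\sqrt{-4051 + x{\left(-39,69 \right)}} = \sqrt{-4051 - \frac{47}{8 \cdot 69}} = \sqrt{-4051 - \frac{47}{552}} = \sqrt{- \frac{2236199}{552}} = \frac{i \sqrt{308595462}}{276}$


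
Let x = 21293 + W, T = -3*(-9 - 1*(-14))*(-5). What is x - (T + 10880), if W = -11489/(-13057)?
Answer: 134994755/13057 ≈ 10339.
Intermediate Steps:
T = 75 (T = -3*(-9 + 14)*(-5) = -3*5*(-5) = -15*(-5) = 75)
W = 11489/13057 (W = -11489*(-1/13057) = 11489/13057 ≈ 0.87991)
x = 278034190/13057 (x = 21293 + 11489/13057 = 278034190/13057 ≈ 21294.)
x - (T + 10880) = 278034190/13057 - (75 + 10880) = 278034190/13057 - 1*10955 = 278034190/13057 - 10955 = 134994755/13057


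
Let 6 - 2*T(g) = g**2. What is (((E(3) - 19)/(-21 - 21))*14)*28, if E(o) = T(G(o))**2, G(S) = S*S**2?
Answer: -3658571/3 ≈ -1.2195e+6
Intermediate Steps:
G(S) = S**3
T(g) = 3 - g**2/2
E(o) = (3 - o**6/2)**2
(((E(3) - 19)/(-21 - 21))*14)*28 = ((((-6 + 3**6)**2/4 - 19)/(-21 - 21))*14)*28 = ((((-6 + 729)**2/4 - 19)/(-42))*14)*28 = ((((1/4)*723**2 - 19)*(-1/42))*14)*28 = ((((1/4)*522729 - 19)*(-1/42))*14)*28 = (((522729/4 - 19)*(-1/42))*14)*28 = (((522653/4)*(-1/42))*14)*28 = -522653/168*14*28 = -522653/12*28 = -3658571/3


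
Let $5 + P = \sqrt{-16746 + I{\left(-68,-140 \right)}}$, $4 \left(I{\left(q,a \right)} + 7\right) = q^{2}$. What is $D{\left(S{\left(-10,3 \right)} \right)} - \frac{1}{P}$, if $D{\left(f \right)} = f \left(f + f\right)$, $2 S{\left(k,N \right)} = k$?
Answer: $\frac{781105}{15622} + \frac{3 i \sqrt{1733}}{15622} \approx 50.0 + 0.0079944 i$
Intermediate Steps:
$S{\left(k,N \right)} = \frac{k}{2}$
$I{\left(q,a \right)} = -7 + \frac{q^{2}}{4}$
$P = -5 + 3 i \sqrt{1733}$ ($P = -5 + \sqrt{-16746 - \left(7 - \frac{\left(-68\right)^{2}}{4}\right)} = -5 + \sqrt{-16746 + \left(-7 + \frac{1}{4} \cdot 4624\right)} = -5 + \sqrt{-16746 + \left(-7 + 1156\right)} = -5 + \sqrt{-16746 + 1149} = -5 + \sqrt{-15597} = -5 + 3 i \sqrt{1733} \approx -5.0 + 124.89 i$)
$D{\left(f \right)} = 2 f^{2}$ ($D{\left(f \right)} = f 2 f = 2 f^{2}$)
$D{\left(S{\left(-10,3 \right)} \right)} - \frac{1}{P} = 2 \left(\frac{1}{2} \left(-10\right)\right)^{2} - \frac{1}{-5 + 3 i \sqrt{1733}} = 2 \left(-5\right)^{2} - \frac{1}{-5 + 3 i \sqrt{1733}} = 2 \cdot 25 - \frac{1}{-5 + 3 i \sqrt{1733}} = 50 - \frac{1}{-5 + 3 i \sqrt{1733}}$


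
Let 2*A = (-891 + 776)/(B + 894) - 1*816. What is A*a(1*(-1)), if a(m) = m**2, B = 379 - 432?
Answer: -686371/1682 ≈ -408.07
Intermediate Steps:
B = -53
A = -686371/1682 (A = ((-891 + 776)/(-53 + 894) - 1*816)/2 = (-115/841 - 816)/2 = (1/2)*(-686371/841) = -686371/1682 ≈ -408.07)
A*a(1*(-1)) = -686371*1**2/1682 = -686371/1682*(-1)**2 = -686371/1682*1 = -686371/1682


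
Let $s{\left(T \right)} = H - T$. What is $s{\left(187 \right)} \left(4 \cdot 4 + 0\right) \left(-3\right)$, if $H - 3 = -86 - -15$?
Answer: $12240$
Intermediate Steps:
$H = -68$ ($H = 3 - 71 = -68$)
$s{\left(T \right)} = -68 - T$
$s{\left(187 \right)} \left(4 \cdot 4 + 0\right) \left(-3\right) = \left(-68 - 187\right) \left(4 \cdot 4 + 0\right) \left(-3\right) = \left(-68 - 187\right) \left(16 + 0\right) \left(-3\right) = - 255 \cdot 16 \left(-3\right) = \left(-255\right) \left(-48\right) = 12240$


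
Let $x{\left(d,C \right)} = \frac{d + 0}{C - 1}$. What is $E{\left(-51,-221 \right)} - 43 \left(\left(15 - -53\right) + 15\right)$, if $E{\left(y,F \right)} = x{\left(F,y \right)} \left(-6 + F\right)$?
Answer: $- \frac{18135}{4} \approx -4533.8$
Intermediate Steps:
$x{\left(d,C \right)} = \frac{d}{-1 + C}$
$E{\left(y,F \right)} = \frac{F \left(-6 + F\right)}{-1 + y}$ ($E{\left(y,F \right)} = \frac{F}{-1 + y} \left(-6 + F\right) = \frac{F \left(-6 + F\right)}{-1 + y}$)
$E{\left(-51,-221 \right)} - 43 \left(\left(15 - -53\right) + 15\right) = - \frac{221 \left(-6 - 221\right)}{-1 - 51} - 43 \left(\left(15 - -53\right) + 15\right) = \left(-221\right) \frac{1}{-52} \left(-227\right) - 43 \left(\left(15 + 53\right) + 15\right) = \left(-221\right) \left(- \frac{1}{52}\right) \left(-227\right) - 43 \left(68 + 15\right) = - \frac{3859}{4} - 3569 = - \frac{18135}{4}$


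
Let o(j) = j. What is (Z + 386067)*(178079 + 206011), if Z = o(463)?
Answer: 148462307700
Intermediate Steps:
Z = 463
(Z + 386067)*(178079 + 206011) = (463 + 386067)*(178079 + 206011) = 386530*384090 = 148462307700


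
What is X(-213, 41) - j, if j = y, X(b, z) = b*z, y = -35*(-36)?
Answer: -9993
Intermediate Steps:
y = 1260
j = 1260
X(-213, 41) - j = -213*41 - 1*1260 = -8733 - 1260 = -9993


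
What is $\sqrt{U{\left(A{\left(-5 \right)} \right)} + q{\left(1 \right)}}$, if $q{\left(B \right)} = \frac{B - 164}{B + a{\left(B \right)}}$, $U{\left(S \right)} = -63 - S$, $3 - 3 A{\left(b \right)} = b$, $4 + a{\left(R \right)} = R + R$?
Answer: $\frac{2 \sqrt{219}}{3} \approx 9.8658$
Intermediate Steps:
$a{\left(R \right)} = -4 + 2 R$ ($a{\left(R \right)} = -4 + \left(R + R\right) = -4 + 2 R$)
$A{\left(b \right)} = 1 - \frac{b}{3}$
$q{\left(B \right)} = \frac{-164 + B}{-4 + 3 B}$ ($q{\left(B \right)} = \frac{B - 164}{B + \left(-4 + 2 B\right)} = \frac{-164 + B}{-4 + 3 B}$)
$\sqrt{U{\left(A{\left(-5 \right)} \right)} + q{\left(1 \right)}} = \sqrt{\left(-63 - \left(1 - - \frac{5}{3}\right)\right) + \frac{-164 + 1}{-4 + 3 \cdot 1}} = \sqrt{\left(-63 - \left(1 + \frac{5}{3}\right)\right) + \frac{1}{-4 + 3} \left(-163\right)} = \sqrt{\left(-63 - \frac{8}{3}\right) + \frac{1}{-1} \left(-163\right)} = \sqrt{\left(-63 - \frac{8}{3}\right) - -163} = \sqrt{- \frac{197}{3} + 163} = \sqrt{\frac{292}{3}} = \frac{2 \sqrt{219}}{3}$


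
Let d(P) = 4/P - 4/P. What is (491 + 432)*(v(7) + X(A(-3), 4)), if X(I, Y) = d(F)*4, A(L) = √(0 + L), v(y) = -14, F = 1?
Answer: -12922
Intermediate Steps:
d(P) = 0
A(L) = √L
X(I, Y) = 0 (X(I, Y) = 0*4 = 0)
(491 + 432)*(v(7) + X(A(-3), 4)) = (491 + 432)*(-14 + 0) = 923*(-14) = -12922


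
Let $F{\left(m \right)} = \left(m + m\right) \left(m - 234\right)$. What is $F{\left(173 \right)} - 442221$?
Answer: $-463327$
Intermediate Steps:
$F{\left(m \right)} = 2 m \left(-234 + m\right)$
$F{\left(173 \right)} - 442221 = 2 \cdot 173 \left(-234 + 173\right) - 442221 = 2 \cdot 173 \left(-61\right) - 442221 = -21106 - 442221 = -463327$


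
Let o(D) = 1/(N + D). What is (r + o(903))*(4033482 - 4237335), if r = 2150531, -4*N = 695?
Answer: -1278790036381143/2917 ≈ -4.3839e+11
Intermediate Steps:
N = -695/4 (N = -¼*695 = -695/4 ≈ -173.75)
o(D) = 1/(-695/4 + D)
(r + o(903))*(4033482 - 4237335) = (2150531 + 4/(-695 + 4*903))*(4033482 - 4237335) = (2150531 + 4/(-695 + 3612))*(-203853) = (2150531 + 4/2917)*(-203853) = (6273098931/2917)*(-203853) = -1278790036381143/2917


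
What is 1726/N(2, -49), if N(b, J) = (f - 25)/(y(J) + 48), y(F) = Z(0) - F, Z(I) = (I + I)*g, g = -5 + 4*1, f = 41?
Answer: 83711/8 ≈ 10464.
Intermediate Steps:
g = -1 (g = -5 + 4 = -1)
Z(I) = -2*I (Z(I) = (I + I)*(-1) = (2*I)*(-1) = -2*I)
y(F) = -F (y(F) = -2*0 - F = 0 - F = -F)
N(b, J) = 16/(48 - J) (N(b, J) = (41 - 25)/(-J + 48) = 16/(48 - J))
1726/N(2, -49) = 1726/((-16/(-48 - 49))) = 1726/((-16/(-97))) = 1726/((-16*(-1/97))) = 1726/(16/97) = 1726*(97/16) = 83711/8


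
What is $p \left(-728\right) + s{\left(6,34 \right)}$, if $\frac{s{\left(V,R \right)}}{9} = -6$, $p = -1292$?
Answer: $940522$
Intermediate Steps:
$s{\left(V,R \right)} = -54$ ($s{\left(V,R \right)} = 9 \left(-6\right) = -54$)
$p \left(-728\right) + s{\left(6,34 \right)} = \left(-1292\right) \left(-728\right) - 54 = 940576 - 54 = 940522$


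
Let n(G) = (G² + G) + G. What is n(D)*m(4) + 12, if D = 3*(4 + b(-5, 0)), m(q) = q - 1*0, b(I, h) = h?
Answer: 684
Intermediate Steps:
m(q) = q (m(q) = q + 0 = q)
D = 12 (D = 3*(4 + 0) = 3*4 = 12)
n(G) = G² + 2*G (n(G) = (G + G²) + G = G² + 2*G)
n(D)*m(4) + 12 = (12*(2 + 12))*4 + 12 = (12*14)*4 + 12 = 168*4 + 12 = 672 + 12 = 684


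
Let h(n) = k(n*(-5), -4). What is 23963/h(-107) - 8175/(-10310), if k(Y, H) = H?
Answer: -24702583/4124 ≈ -5990.0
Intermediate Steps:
h(n) = -4
23963/h(-107) - 8175/(-10310) = 23963/(-4) - 8175/(-10310) = 23963*(-¼) - 8175*(-1/10310) = -23963/4 + 1635/2062 = -24702583/4124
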